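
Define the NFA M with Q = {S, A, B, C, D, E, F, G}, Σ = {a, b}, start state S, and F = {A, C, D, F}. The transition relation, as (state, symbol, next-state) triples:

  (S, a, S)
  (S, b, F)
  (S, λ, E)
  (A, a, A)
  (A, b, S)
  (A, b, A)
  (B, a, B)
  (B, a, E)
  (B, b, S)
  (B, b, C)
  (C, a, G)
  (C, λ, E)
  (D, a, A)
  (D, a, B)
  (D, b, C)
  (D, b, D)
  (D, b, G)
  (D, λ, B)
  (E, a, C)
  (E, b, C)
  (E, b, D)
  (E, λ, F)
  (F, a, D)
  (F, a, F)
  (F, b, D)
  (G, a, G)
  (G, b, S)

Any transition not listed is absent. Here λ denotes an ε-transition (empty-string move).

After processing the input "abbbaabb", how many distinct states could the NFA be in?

Start: ε-closure({S}) = {S, E, F}.
Read 'a': {S, E, F} → {S, B, C, D, E, F}.
Read 'b': {S, B, C, D, E, F} → {S, B, C, D, E, F, G}.
Read 'b': {S, B, C, D, E, F, G} → {S, B, C, D, E, F, G}.
Read 'b': {S, B, C, D, E, F, G} → {S, B, C, D, E, F, G}.
Read 'a': {S, B, C, D, E, F, G} → {S, A, B, C, D, E, F, G}.
Read 'a': {S, A, B, C, D, E, F, G} → {S, A, B, C, D, E, F, G}.
Read 'b': {S, A, B, C, D, E, F, G} → {S, A, B, C, D, E, F, G}.
Read 'b': {S, A, B, C, D, E, F, G} → {S, A, B, C, D, E, F, G}.
That set has 8 states.

8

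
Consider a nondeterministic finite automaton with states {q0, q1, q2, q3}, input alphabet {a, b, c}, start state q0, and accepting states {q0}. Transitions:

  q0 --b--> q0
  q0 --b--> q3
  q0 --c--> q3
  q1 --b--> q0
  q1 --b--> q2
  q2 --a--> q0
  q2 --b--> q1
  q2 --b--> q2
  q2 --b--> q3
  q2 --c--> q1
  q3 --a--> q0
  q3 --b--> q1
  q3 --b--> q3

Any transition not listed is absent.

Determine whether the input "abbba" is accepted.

No

Start in {q0}.
Read 'a': {q0} → ∅.
The set is empty and remains empty for the remaining 4 symbols.
The final set ∅ contains no accepting state.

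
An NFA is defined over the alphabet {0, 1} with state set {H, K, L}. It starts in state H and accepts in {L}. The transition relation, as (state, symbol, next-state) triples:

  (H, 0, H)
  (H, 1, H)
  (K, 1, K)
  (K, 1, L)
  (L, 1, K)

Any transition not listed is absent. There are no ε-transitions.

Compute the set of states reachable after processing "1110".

{H}

Start in {H}.
Read '1': H→{H}; now {H}.
Read '1': H→{H}; now {H}.
Read '1': H→{H}; now {H}.
Read '0': H→{H}; now {H}.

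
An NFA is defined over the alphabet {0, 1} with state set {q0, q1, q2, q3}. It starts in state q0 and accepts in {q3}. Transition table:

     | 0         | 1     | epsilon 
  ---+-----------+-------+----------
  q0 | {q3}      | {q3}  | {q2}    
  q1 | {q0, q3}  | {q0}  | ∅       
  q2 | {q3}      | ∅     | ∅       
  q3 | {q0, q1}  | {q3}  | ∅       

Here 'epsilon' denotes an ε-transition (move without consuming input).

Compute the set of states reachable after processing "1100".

{q0, q2, q3}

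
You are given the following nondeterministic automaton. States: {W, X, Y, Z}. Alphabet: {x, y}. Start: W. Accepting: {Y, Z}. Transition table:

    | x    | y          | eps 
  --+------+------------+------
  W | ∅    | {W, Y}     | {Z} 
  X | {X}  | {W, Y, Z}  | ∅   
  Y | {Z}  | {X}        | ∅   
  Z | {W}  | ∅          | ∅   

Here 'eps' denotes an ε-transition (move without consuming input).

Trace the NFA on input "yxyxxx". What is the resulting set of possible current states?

{W, Z}

Start: ε-closure({W}) = {W, Z}.
Read 'y': {W, Z} → {W, Y, Z}.
Read 'x': {W, Y, Z} → {W, Z}.
Read 'y': {W, Z} → {W, Y, Z}.
Read 'x': {W, Y, Z} → {W, Z}.
Read 'x': {W, Z} → {W, Z}.
Read 'x': {W, Z} → {W, Z}.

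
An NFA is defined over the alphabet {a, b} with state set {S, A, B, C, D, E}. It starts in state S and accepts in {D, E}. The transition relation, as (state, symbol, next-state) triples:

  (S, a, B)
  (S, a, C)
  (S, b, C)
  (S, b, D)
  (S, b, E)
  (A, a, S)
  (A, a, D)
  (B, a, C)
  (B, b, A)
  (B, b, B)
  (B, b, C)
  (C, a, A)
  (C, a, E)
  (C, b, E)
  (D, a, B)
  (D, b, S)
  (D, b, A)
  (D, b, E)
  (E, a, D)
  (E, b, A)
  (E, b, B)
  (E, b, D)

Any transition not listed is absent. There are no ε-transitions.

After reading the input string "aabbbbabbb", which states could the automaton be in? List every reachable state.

{S, A, B, C, D, E}

Start in {S}.
Read 'a': {S} → {B, C}.
Read 'a': {B, C} → {A, C, E}.
Read 'b': {A, C, E} → {A, B, D, E}.
Read 'b': {A, B, D, E} → {S, A, B, C, D, E}.
Read 'b': {S, A, B, C, D, E} → {S, A, B, C, D, E}.
Read 'b': {S, A, B, C, D, E} → {S, A, B, C, D, E}.
Read 'a': {S, A, B, C, D, E} → {S, A, B, C, D, E}.
Read 'b': {S, A, B, C, D, E} → {S, A, B, C, D, E}.
Read 'b': {S, A, B, C, D, E} → {S, A, B, C, D, E}.
Read 'b': {S, A, B, C, D, E} → {S, A, B, C, D, E}.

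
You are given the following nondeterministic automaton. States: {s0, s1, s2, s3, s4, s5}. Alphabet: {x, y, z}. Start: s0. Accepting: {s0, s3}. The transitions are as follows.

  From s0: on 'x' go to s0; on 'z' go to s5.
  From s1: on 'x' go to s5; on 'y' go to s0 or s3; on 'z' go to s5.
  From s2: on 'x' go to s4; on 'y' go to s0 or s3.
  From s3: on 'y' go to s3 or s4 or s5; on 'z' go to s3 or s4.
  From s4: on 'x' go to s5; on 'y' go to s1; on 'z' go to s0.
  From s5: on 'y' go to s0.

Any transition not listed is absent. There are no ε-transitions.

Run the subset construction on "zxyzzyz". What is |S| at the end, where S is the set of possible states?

0

Start in {s0}.
Read 'z': s0→{s5}; now {s5}.
Read 'x': s5→∅; now ∅.
The set is empty and remains empty for the remaining 5 symbols.
That set has 0 states.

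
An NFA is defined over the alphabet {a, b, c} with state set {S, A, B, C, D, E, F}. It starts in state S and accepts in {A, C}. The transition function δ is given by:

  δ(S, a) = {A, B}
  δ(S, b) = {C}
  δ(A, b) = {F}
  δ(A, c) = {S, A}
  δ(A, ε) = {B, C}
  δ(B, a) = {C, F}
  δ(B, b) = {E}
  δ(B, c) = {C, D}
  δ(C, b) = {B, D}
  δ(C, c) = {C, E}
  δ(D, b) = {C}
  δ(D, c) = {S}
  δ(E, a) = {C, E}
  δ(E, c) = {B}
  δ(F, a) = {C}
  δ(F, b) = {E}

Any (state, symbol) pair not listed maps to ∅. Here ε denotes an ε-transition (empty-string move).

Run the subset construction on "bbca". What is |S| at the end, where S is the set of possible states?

3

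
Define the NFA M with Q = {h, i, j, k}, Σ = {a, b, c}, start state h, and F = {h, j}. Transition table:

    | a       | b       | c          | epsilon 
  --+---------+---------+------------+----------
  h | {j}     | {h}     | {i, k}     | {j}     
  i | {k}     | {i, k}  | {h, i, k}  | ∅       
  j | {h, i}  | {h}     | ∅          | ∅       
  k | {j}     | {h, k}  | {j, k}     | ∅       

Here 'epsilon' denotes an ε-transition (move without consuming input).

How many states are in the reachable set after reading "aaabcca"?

Start: ε-closure({h}) = {h, j}.
Read 'a': {h, j} → {h, i, j}.
Read 'a': {h, i, j} → {h, i, j, k}.
Read 'a': {h, i, j, k} → {h, i, j, k}.
Read 'b': {h, i, j, k} → {h, i, j, k}.
Read 'c': {h, i, j, k} → {h, i, j, k}.
Read 'c': {h, i, j, k} → {h, i, j, k}.
Read 'a': {h, i, j, k} → {h, i, j, k}.
That set has 4 states.

4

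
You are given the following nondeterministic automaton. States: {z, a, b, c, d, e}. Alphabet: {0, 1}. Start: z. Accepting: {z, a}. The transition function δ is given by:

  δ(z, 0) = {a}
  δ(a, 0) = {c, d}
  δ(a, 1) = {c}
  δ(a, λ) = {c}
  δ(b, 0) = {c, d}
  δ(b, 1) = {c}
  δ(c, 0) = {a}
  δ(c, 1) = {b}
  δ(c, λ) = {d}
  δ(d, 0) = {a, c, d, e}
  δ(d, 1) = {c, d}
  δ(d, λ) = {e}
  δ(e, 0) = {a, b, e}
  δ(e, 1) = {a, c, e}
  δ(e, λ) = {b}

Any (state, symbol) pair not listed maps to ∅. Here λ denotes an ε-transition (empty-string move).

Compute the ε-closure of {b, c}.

{b, c, d, e}

Begin with {b, c}.
ε-move c → d; add d.
ε-move d → e; add e.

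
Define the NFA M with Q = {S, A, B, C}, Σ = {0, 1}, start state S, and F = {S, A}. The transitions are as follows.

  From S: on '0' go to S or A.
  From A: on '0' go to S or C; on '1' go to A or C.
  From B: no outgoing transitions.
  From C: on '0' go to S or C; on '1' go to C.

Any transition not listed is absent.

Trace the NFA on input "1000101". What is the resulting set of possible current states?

∅

Start in {S}.
Read '1': {S} → ∅.
The set is empty and remains empty for the remaining 6 symbols.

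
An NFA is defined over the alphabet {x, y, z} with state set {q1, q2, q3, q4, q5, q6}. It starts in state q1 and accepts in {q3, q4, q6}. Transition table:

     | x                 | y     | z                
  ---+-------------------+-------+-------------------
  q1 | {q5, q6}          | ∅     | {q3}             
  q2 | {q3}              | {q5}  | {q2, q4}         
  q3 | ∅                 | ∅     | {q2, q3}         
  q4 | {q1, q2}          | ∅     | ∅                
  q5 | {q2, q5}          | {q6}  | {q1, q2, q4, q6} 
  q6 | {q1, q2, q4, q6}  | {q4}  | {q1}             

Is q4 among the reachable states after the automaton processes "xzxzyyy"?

Start in {q1}.
Read 'x': q1→{q5, q6}; now {q5, q6}.
Read 'z': q5→{q1, q2, q4, q6}, q6→{q1}; now {q1, q2, q4, q6}.
Read 'x': q1→{q5, q6}, q2→{q3}, q4→{q1, q2}, q6→{q1, q2, q4, q6}; now {q1, q2, q3, q4, q5, q6}.
Read 'z': q1→{q3}, q2→{q2, q4}, q3→{q2, q3}, q4→∅, q5→{q1, q2, q4, q6}, q6→{q1}; now {q1, q2, q3, q4, q6}.
Read 'y': q1→∅, q2→{q5}, q3→∅, q4→∅, q6→{q4}; now {q4, q5}.
Read 'y': q4→∅, q5→{q6}; now {q6}.
Read 'y': q6→{q4}; now {q4}.
State q4 is in {q4}.

Yes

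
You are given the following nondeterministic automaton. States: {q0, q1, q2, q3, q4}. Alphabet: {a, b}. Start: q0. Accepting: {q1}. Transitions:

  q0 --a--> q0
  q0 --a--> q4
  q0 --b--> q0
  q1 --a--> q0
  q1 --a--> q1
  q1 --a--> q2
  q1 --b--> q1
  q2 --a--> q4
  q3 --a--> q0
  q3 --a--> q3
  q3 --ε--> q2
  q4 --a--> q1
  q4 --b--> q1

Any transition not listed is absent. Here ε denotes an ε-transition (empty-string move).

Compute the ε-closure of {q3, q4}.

{q2, q3, q4}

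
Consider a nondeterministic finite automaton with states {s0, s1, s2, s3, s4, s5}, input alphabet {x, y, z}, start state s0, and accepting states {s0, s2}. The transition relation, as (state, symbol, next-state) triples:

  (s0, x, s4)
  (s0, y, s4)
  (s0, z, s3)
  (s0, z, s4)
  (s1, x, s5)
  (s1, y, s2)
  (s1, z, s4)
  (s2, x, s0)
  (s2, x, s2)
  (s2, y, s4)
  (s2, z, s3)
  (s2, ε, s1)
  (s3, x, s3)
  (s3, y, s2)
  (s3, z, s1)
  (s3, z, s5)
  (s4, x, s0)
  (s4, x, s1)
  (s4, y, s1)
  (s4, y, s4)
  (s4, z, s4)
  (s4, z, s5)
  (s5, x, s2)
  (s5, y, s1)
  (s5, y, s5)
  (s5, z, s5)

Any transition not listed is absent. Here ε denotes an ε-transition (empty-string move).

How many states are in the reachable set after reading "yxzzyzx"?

4

Start in {s0}.
Read 'y': {s0} → {s4}.
Read 'x': {s4} → {s0, s1}.
Read 'z': {s0, s1} → {s3, s4}.
Read 'z': {s3, s4} → {s1, s4, s5}.
Read 'y': {s1, s4, s5} → {s1, s2, s4, s5}.
Read 'z': {s1, s2, s4, s5} → {s3, s4, s5}.
Read 'x': {s3, s4, s5} → {s0, s1, s2, s3}.
That set has 4 states.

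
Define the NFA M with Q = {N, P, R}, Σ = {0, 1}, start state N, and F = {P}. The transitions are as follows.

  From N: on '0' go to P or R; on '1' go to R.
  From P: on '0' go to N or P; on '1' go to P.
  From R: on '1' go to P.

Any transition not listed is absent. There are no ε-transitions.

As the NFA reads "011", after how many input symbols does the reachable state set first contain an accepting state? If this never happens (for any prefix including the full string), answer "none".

Start in {N}.
Read '0': N→{P, R}; now {P, R}.
None of the earlier sets intersect F, but {P, R} does.

1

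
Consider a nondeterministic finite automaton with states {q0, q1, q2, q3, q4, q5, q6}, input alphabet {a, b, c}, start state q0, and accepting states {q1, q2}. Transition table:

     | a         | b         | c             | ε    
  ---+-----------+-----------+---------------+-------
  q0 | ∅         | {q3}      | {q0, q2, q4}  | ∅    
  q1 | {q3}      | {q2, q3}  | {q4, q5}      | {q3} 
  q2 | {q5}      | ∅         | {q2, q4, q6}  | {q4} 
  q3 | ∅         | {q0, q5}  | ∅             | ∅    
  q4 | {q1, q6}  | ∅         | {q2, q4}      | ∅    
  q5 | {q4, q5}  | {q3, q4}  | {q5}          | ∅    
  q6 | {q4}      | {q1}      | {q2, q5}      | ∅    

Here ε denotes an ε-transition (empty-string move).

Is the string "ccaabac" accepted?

Start in {q0}.
Read 'c': q0→{q0, q2, q4}; now {q0, q2, q4}.
Read 'c': q0→{q0, q2, q4}, q2→{q2, q4, q6}, q4→{q2, q4}; now {q0, q2, q4, q6}.
Read 'a': q0→∅, q2→{q5}, q4→{q1, q6}, q6→{q4}; union {q1, q4, q5, q6}; ε-closure = {q1, q3, q4, q5, q6}.
Read 'a': q1→{q3}, q3→∅, q4→{q1, q6}, q5→{q4, q5}, q6→{q4}; now {q1, q3, q4, q5, q6}.
Read 'b': q1→{q2, q3}, q3→{q0, q5}, q4→∅, q5→{q3, q4}, q6→{q1}; now {q0, q1, q2, q3, q4, q5}.
Read 'a': q0→∅, q1→{q3}, q2→{q5}, q3→∅, q4→{q1, q6}, q5→{q4, q5}; now {q1, q3, q4, q5, q6}.
Read 'c': q1→{q4, q5}, q3→∅, q4→{q2, q4}, q5→{q5}, q6→{q2, q5}; now {q2, q4, q5}.
The final set {q2, q4, q5} contains the accepting state q2.

Yes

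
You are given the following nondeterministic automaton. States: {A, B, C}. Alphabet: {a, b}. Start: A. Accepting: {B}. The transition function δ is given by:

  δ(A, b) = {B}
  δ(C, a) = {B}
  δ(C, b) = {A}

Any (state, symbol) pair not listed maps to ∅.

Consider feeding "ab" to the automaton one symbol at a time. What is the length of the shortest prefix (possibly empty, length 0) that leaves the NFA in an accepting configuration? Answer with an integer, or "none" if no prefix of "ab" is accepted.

none

Start in {A}.
Read 'a': {A} → ∅.
The set is empty and remains empty for the remaining 1 symbol.
No reachable set along the way intersects F.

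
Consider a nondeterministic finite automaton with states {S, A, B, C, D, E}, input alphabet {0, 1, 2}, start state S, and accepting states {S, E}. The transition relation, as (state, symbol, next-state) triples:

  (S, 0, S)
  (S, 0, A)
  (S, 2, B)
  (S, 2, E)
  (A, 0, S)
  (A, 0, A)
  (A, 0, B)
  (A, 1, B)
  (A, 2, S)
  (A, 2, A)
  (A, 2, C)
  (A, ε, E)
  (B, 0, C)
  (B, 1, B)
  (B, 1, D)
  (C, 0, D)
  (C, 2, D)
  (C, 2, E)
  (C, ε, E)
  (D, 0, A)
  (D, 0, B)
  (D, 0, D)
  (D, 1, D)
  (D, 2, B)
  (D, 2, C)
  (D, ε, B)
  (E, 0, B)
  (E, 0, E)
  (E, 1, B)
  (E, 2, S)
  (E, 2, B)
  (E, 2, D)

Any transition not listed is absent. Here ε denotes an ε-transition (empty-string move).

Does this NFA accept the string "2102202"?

Start in {S}.
Read '2': S→{B, E}; now {B, E}.
Read '1': B→{B, D}, E→{B}; now {B, D}.
Read '0': B→{C}, D→{A, B, D}; union {A, B, C, D}; ε-closure = {A, B, C, D, E}.
Read '2': A→{S, A, C}, B→∅, C→{D, E}, D→{B, C}, E→{S, B, D}; now {S, A, B, C, D, E}.
Read '2': S→{B, E}, A→{S, A, C}, B→∅, C→{D, E}, D→{B, C}, E→{S, B, D}; now {S, A, B, C, D, E}.
Read '0': S→{S, A}, A→{S, A, B}, B→{C}, C→{D}, D→{A, B, D}, E→{B, E}; now {S, A, B, C, D, E}.
Read '2': S→{B, E}, A→{S, A, C}, B→∅, C→{D, E}, D→{B, C}, E→{S, B, D}; now {S, A, B, C, D, E}.
The final set {S, A, B, C, D, E} contains the accepting states S, E.

Yes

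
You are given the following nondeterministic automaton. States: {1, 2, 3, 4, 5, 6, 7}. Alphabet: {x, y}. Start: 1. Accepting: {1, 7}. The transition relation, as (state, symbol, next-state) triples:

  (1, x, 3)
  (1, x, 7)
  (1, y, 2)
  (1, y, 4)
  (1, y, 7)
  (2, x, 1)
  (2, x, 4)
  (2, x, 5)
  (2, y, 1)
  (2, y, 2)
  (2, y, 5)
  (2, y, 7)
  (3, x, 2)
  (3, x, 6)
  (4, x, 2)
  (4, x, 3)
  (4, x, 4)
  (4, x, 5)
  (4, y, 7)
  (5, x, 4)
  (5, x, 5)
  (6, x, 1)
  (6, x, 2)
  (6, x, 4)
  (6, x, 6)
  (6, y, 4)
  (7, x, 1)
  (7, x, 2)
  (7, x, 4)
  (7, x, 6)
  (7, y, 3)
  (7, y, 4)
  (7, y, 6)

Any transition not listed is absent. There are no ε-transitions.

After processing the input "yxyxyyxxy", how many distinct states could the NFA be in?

7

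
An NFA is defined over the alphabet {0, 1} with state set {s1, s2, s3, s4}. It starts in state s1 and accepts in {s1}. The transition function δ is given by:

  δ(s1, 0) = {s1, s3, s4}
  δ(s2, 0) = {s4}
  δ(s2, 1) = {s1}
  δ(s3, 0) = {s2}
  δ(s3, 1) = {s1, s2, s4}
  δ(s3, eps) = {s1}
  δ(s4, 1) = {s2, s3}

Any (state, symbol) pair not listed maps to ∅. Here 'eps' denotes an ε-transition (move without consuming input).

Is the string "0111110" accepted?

Start in {s1}.
Read '0': s1→{s1, s3, s4}; now {s1, s3, s4}.
Read '1': s1→∅, s3→{s1, s2, s4}, s4→{s2, s3}; now {s1, s2, s3, s4}.
Read '1': s1→∅, s2→{s1}, s3→{s1, s2, s4}, s4→{s2, s3}; now {s1, s2, s3, s4}.
Read '1': s1→∅, s2→{s1}, s3→{s1, s2, s4}, s4→{s2, s3}; now {s1, s2, s3, s4}.
Read '1': s1→∅, s2→{s1}, s3→{s1, s2, s4}, s4→{s2, s3}; now {s1, s2, s3, s4}.
Read '1': s1→∅, s2→{s1}, s3→{s1, s2, s4}, s4→{s2, s3}; now {s1, s2, s3, s4}.
Read '0': s1→{s1, s3, s4}, s2→{s4}, s3→{s2}, s4→∅; now {s1, s2, s3, s4}.
The final set {s1, s2, s3, s4} contains the accepting state s1.

Yes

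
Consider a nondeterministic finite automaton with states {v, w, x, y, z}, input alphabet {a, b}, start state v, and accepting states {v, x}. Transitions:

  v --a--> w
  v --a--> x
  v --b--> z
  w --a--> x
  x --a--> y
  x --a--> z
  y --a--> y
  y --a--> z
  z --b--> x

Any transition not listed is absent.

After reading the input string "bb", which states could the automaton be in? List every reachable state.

{x}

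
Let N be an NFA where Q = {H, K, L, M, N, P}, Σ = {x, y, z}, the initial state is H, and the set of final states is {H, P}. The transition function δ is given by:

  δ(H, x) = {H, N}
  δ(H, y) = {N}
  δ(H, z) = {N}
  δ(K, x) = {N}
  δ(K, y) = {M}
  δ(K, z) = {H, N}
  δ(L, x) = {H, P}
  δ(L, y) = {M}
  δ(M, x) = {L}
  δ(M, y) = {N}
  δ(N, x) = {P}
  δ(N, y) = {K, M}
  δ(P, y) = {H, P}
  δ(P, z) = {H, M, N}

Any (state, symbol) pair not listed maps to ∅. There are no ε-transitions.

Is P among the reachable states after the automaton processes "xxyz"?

Start in {H}.
Read 'x': H→{H, N}; now {H, N}.
Read 'x': H→{H, N}, N→{P}; now {H, N, P}.
Read 'y': H→{N}, N→{K, M}, P→{H, P}; now {H, K, M, N, P}.
Read 'z': H→{N}, K→{H, N}, M→∅, N→∅, P→{H, M, N}; now {H, M, N}.
State P is not in {H, M, N}.

No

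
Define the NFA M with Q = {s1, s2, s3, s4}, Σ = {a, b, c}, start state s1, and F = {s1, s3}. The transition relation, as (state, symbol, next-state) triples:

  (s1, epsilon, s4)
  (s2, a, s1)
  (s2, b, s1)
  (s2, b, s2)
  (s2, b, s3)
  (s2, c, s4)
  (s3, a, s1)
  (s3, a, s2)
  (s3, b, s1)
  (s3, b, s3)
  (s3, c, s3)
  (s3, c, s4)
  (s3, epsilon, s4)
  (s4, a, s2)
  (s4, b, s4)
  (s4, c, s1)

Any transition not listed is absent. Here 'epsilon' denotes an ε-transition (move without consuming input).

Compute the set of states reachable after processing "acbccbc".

{s1, s4}

Start: ε-closure({s1}) = {s1, s4}.
Read 'a': s1→∅, s4→{s2}; now {s2}.
Read 'c': s2→{s4}; now {s4}.
Read 'b': s4→{s4}; now {s4}.
Read 'c': s4→{s1}; union {s1}; ε-closure = {s1, s4}.
Read 'c': s1→∅, s4→{s1}; union {s1}; ε-closure = {s1, s4}.
Read 'b': s1→∅, s4→{s4}; now {s4}.
Read 'c': s4→{s1}; union {s1}; ε-closure = {s1, s4}.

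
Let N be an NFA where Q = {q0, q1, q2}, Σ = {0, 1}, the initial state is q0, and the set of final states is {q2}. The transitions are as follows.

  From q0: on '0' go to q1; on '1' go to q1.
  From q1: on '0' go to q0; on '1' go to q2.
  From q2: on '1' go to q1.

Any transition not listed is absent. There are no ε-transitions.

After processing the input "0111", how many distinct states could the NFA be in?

Start in {q0}.
Read '0': q0→{q1}; now {q1}.
Read '1': q1→{q2}; now {q2}.
Read '1': q2→{q1}; now {q1}.
Read '1': q1→{q2}; now {q2}.
That set has 1 state.

1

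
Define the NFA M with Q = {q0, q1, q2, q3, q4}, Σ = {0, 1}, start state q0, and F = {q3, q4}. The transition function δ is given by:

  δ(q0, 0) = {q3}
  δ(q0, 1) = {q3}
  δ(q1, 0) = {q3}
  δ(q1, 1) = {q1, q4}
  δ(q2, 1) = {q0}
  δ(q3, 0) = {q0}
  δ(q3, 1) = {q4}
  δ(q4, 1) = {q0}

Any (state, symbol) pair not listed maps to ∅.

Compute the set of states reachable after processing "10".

{q0}

Start in {q0}.
Read '1': {q0} → {q3}.
Read '0': {q3} → {q0}.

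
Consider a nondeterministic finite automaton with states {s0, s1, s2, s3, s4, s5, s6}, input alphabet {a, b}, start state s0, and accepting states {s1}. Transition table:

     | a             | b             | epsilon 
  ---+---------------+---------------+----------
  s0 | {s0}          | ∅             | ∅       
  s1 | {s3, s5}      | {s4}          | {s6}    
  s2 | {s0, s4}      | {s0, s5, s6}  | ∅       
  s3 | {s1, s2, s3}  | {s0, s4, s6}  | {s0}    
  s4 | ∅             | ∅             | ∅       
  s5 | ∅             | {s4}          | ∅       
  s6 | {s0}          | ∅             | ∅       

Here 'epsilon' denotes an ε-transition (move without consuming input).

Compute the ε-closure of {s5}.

Begin with {s5}.
No ε-moves leave this set, so the closure equals the set itself.

{s5}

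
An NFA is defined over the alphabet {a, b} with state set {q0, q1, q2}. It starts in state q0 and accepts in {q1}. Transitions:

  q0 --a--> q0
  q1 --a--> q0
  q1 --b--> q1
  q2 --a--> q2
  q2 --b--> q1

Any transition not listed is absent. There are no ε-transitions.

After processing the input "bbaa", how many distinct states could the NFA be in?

Start in {q0}.
Read 'b': q0→∅; now ∅.
The set is empty and remains empty for the remaining 3 symbols.
That set has 0 states.

0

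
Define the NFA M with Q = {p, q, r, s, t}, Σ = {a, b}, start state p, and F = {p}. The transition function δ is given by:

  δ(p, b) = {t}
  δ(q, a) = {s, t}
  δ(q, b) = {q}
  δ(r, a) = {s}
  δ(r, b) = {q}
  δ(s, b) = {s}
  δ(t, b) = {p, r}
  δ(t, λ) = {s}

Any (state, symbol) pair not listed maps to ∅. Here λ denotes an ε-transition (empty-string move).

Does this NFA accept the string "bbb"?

No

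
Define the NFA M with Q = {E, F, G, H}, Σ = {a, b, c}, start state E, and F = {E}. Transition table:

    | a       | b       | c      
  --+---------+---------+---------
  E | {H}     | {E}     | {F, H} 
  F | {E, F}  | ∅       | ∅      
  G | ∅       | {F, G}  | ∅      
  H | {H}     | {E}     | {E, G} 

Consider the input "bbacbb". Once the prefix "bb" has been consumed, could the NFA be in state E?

Yes

Start in {E}.
Read 'b': E→{E}; now {E}.
Read 'b': E→{E}; now {E}.
State E is in {E}.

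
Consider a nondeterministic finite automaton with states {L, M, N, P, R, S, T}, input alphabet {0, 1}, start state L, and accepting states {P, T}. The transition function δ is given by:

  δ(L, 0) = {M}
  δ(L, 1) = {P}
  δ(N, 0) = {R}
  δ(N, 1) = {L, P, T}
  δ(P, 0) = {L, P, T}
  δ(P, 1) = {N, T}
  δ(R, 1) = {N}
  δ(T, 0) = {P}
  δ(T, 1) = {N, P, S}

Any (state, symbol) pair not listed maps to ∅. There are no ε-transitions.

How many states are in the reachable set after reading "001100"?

0

Start in {L}.
Read '0': {L} → {M}.
Read '0': {M} → ∅.
The set is empty and remains empty for the remaining 4 symbols.
That set has 0 states.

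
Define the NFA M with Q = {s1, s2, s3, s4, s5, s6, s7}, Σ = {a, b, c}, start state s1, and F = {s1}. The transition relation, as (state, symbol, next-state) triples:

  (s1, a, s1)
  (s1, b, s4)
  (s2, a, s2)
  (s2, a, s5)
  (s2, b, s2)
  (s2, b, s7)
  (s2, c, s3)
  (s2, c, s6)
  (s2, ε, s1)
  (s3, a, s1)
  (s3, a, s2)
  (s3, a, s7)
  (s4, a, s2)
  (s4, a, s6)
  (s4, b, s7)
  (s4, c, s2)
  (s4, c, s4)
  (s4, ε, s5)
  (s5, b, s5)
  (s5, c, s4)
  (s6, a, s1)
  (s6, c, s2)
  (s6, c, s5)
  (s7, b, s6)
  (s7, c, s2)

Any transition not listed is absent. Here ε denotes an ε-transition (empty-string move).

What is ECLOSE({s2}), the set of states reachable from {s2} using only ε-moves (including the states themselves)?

{s1, s2}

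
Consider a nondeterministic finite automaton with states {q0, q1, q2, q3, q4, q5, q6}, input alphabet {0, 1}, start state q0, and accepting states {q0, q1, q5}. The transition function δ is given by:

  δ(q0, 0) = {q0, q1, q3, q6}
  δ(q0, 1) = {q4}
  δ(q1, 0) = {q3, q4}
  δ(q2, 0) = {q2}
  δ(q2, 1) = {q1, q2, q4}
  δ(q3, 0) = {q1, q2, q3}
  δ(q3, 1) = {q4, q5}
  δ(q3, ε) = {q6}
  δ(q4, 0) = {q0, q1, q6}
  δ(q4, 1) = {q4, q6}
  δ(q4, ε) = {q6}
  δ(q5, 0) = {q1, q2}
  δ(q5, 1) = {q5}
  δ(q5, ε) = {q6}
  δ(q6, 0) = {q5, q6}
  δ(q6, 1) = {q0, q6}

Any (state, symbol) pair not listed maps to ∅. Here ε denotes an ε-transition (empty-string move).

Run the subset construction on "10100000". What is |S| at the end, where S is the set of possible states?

Start in {q0}.
Read '1': q0→{q4}; union {q4}; ε-closure = {q4, q6}.
Read '0': q4→{q0, q1, q6}, q6→{q5, q6}; now {q0, q1, q5, q6}.
Read '1': q0→{q4}, q1→∅, q5→{q5}, q6→{q0, q6}; now {q0, q4, q5, q6}.
Read '0': q0→{q0, q1, q3, q6}, q4→{q0, q1, q6}, q5→{q1, q2}, q6→{q5, q6}; now {q0, q1, q2, q3, q5, q6}.
Read '0': q0→{q0, q1, q3, q6}, q1→{q3, q4}, q2→{q2}, q3→{q1, q2, q3}, q5→{q1, q2}, q6→{q5, q6}; now {q0, q1, q2, q3, q4, q5, q6}.
Read '0': q0→{q0, q1, q3, q6}, q1→{q3, q4}, q2→{q2}, q3→{q1, q2, q3}, q4→{q0, q1, q6}, q5→{q1, q2}, q6→{q5, q6}; now {q0, q1, q2, q3, q4, q5, q6}.
Read '0': q0→{q0, q1, q3, q6}, q1→{q3, q4}, q2→{q2}, q3→{q1, q2, q3}, q4→{q0, q1, q6}, q5→{q1, q2}, q6→{q5, q6}; now {q0, q1, q2, q3, q4, q5, q6}.
Read '0': q0→{q0, q1, q3, q6}, q1→{q3, q4}, q2→{q2}, q3→{q1, q2, q3}, q4→{q0, q1, q6}, q5→{q1, q2}, q6→{q5, q6}; now {q0, q1, q2, q3, q4, q5, q6}.
That set has 7 states.

7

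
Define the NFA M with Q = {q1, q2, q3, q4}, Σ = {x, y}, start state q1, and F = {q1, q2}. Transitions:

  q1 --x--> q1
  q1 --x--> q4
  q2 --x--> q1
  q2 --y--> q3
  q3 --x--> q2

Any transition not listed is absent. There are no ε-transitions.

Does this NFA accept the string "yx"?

No

Start in {q1}.
Read 'y': {q1} → ∅.
The set is empty and remains empty for the remaining 1 symbol.
The final set ∅ contains no accepting state.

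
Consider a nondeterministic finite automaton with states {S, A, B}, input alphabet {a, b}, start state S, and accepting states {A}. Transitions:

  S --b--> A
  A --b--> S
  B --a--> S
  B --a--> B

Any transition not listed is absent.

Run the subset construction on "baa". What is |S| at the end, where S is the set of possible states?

0

Start in {S}.
Read 'b': S→{A}; now {A}.
Read 'a': A→∅; now ∅.
The set is empty and remains empty for the remaining 1 symbol.
That set has 0 states.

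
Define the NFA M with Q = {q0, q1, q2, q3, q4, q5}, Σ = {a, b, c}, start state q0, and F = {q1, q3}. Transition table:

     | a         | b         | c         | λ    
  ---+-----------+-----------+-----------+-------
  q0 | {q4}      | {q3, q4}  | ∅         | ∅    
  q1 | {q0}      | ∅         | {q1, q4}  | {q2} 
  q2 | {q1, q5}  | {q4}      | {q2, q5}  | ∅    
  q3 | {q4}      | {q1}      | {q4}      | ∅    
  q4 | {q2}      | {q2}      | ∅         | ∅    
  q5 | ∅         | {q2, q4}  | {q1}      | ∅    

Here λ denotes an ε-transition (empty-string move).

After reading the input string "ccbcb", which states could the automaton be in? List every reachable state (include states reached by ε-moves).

Start in {q0}.
Read 'c': q0→∅; now ∅.
The set is empty and remains empty for the remaining 4 symbols.

∅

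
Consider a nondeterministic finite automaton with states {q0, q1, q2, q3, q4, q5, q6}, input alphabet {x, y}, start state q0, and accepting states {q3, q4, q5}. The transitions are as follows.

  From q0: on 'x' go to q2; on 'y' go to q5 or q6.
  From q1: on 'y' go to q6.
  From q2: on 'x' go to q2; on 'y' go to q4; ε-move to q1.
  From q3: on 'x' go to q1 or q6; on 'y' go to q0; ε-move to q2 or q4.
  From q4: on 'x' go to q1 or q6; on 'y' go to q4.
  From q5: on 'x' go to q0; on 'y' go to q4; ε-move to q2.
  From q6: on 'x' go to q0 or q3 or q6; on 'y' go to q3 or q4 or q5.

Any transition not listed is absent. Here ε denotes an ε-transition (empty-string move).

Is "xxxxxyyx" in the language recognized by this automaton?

No

Start in {q0}.
Read 'x': {q0} → {q1, q2}.
Read 'x': {q1, q2} → {q1, q2}.
Read 'x': {q1, q2} → {q1, q2}.
Read 'x': {q1, q2} → {q1, q2}.
Read 'x': {q1, q2} → {q1, q2}.
Read 'y': {q1, q2} → {q4, q6}.
Read 'y': {q4, q6} → {q1, q2, q3, q4, q5}.
Read 'x': {q1, q2, q3, q4, q5} → {q0, q1, q2, q6}.
The final set {q0, q1, q2, q6} contains no accepting state.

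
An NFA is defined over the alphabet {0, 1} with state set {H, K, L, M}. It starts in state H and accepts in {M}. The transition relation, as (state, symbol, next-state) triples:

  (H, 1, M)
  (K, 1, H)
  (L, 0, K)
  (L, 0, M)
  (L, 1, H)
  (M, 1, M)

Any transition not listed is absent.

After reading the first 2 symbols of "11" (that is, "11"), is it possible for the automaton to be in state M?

Yes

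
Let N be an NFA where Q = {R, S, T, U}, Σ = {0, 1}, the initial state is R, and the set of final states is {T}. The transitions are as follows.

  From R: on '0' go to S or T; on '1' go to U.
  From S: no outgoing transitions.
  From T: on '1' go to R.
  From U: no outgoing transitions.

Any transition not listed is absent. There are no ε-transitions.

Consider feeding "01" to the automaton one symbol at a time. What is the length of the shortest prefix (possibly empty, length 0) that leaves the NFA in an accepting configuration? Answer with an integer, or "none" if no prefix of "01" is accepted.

1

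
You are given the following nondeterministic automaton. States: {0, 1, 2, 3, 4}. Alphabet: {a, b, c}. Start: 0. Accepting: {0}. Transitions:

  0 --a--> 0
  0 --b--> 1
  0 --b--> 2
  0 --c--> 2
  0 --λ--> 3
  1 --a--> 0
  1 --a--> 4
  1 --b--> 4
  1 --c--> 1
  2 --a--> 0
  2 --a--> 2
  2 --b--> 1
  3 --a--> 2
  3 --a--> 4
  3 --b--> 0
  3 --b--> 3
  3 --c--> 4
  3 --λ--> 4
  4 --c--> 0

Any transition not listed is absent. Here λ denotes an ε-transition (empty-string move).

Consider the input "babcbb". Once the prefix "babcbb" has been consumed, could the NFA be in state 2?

Yes

Start: ε-closure({0}) = {0, 3, 4}.
Read 'b': 0→{1, 2}, 3→{0, 3}, 4→∅; union {0, 1, 2, 3}; ε-closure = {0, 1, 2, 3, 4}.
Read 'a': 0→{0}, 1→{0, 4}, 2→{0, 2}, 3→{2, 4}, 4→∅; union {0, 2, 4}; ε-closure = {0, 2, 3, 4}.
Read 'b': 0→{1, 2}, 2→{1}, 3→{0, 3}, 4→∅; union {0, 1, 2, 3}; ε-closure = {0, 1, 2, 3, 4}.
Read 'c': 0→{2}, 1→{1}, 2→∅, 3→{4}, 4→{0}; union {0, 1, 2, 4}; ε-closure = {0, 1, 2, 3, 4}.
Read 'b': 0→{1, 2}, 1→{4}, 2→{1}, 3→{0, 3}, 4→∅; now {0, 1, 2, 3, 4}.
Read 'b': 0→{1, 2}, 1→{4}, 2→{1}, 3→{0, 3}, 4→∅; now {0, 1, 2, 3, 4}.
State 2 is in {0, 1, 2, 3, 4}.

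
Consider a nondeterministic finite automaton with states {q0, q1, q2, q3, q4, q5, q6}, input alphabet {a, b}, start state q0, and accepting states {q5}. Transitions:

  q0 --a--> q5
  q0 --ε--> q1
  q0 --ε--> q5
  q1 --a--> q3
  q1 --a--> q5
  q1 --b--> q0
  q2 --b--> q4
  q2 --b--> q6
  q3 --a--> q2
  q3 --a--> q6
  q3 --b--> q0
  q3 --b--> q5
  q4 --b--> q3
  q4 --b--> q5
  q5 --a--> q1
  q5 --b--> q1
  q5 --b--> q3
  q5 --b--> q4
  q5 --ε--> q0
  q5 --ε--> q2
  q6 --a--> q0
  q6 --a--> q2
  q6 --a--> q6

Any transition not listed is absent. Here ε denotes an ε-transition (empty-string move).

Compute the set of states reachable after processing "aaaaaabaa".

{q0, q1, q2, q3, q5, q6}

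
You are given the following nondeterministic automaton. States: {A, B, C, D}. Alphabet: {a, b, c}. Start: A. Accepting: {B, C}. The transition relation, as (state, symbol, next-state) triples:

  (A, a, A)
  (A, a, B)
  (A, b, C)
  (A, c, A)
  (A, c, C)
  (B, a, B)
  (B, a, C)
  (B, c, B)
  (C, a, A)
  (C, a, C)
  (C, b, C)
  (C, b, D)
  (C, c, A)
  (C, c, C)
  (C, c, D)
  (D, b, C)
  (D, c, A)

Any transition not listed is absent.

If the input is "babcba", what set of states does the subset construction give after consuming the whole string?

Start in {A}.
Read 'b': {A} → {C}.
Read 'a': {C} → {A, C}.
Read 'b': {A, C} → {C, D}.
Read 'c': {C, D} → {A, C, D}.
Read 'b': {A, C, D} → {C, D}.
Read 'a': {C, D} → {A, C}.

{A, C}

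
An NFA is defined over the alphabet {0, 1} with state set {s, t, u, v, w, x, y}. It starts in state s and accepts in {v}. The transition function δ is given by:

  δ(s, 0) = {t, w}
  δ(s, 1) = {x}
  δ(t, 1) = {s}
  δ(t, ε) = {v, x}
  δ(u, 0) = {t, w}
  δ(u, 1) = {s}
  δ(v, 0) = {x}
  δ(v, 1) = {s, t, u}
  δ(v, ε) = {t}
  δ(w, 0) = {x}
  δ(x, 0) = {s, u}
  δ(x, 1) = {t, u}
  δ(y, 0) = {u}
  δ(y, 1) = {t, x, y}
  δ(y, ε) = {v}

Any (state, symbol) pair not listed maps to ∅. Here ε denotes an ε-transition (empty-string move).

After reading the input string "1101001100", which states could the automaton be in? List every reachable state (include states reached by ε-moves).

Start in {s}.
Read '1': {s} → {x}.
Read '1': {x} → {t, u, v, x}.
Read '0': {t, u, v, x} → {s, t, u, v, w, x}.
Read '1': {s, t, u, v, w, x} → {s, t, u, v, x}.
Read '0': {s, t, u, v, x} → {s, t, u, v, w, x}.
Read '0': {s, t, u, v, w, x} → {s, t, u, v, w, x}.
Read '1': {s, t, u, v, w, x} → {s, t, u, v, x}.
Read '1': {s, t, u, v, x} → {s, t, u, v, x}.
Read '0': {s, t, u, v, x} → {s, t, u, v, w, x}.
Read '0': {s, t, u, v, w, x} → {s, t, u, v, w, x}.

{s, t, u, v, w, x}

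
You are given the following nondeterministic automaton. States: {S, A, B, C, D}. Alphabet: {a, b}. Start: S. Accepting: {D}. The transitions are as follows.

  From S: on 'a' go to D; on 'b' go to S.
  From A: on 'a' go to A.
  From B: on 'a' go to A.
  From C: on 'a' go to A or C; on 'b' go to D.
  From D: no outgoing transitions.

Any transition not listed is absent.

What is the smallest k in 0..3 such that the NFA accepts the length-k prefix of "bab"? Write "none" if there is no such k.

Start in {S}.
Read 'b': S→{S}; now {S}.
Read 'a': S→{D}; now {D}.
None of the earlier sets intersect F, but {D} does.

2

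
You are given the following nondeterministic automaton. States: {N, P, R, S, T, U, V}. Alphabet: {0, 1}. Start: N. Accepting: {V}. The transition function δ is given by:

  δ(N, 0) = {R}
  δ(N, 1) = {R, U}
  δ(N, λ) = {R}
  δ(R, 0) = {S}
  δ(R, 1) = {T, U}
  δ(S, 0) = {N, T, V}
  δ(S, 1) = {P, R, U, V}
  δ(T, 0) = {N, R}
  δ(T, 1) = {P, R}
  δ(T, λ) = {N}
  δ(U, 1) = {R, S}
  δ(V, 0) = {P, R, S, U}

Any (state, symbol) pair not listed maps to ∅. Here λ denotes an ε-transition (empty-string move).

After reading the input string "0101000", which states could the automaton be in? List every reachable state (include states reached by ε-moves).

{N, P, R, S, T, U, V}

Start: ε-closure({N}) = {N, R}.
Read '0': N→{R}, R→{S}; now {R, S}.
Read '1': R→{T, U}, S→{P, R, U, V}; union {P, R, T, U, V}; ε-closure = {N, P, R, T, U, V}.
Read '0': N→{R}, P→∅, R→{S}, T→{N, R}, U→∅, V→{P, R, S, U}; now {N, P, R, S, U}.
Read '1': N→{R, U}, P→∅, R→{T, U}, S→{P, R, U, V}, U→{R, S}; union {P, R, S, T, U, V}; ε-closure = {N, P, R, S, T, U, V}.
Read '0': N→{R}, P→∅, R→{S}, S→{N, T, V}, T→{N, R}, U→∅, V→{P, R, S, U}; now {N, P, R, S, T, U, V}.
Read '0': N→{R}, P→∅, R→{S}, S→{N, T, V}, T→{N, R}, U→∅, V→{P, R, S, U}; now {N, P, R, S, T, U, V}.
Read '0': N→{R}, P→∅, R→{S}, S→{N, T, V}, T→{N, R}, U→∅, V→{P, R, S, U}; now {N, P, R, S, T, U, V}.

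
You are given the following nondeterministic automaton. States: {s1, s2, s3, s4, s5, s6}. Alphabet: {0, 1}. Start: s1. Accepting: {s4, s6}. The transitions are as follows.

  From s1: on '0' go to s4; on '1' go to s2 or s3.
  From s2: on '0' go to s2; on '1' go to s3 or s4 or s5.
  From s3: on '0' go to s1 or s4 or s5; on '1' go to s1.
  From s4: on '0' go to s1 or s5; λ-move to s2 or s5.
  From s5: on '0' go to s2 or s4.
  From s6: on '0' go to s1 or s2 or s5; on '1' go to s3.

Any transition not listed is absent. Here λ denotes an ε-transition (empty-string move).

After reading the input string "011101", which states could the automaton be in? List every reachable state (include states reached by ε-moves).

Start in {s1}.
Read '0': s1→{s4}; union {s4}; ε-closure = {s2, s4, s5}.
Read '1': s2→{s3, s4, s5}, s4→∅, s5→∅; union {s3, s4, s5}; ε-closure = {s2, s3, s4, s5}.
Read '1': s2→{s3, s4, s5}, s3→{s1}, s4→∅, s5→∅; union {s1, s3, s4, s5}; ε-closure = {s1, s2, s3, s4, s5}.
Read '1': s1→{s2, s3}, s2→{s3, s4, s5}, s3→{s1}, s4→∅, s5→∅; now {s1, s2, s3, s4, s5}.
Read '0': s1→{s4}, s2→{s2}, s3→{s1, s4, s5}, s4→{s1, s5}, s5→{s2, s4}; now {s1, s2, s4, s5}.
Read '1': s1→{s2, s3}, s2→{s3, s4, s5}, s4→∅, s5→∅; now {s2, s3, s4, s5}.

{s2, s3, s4, s5}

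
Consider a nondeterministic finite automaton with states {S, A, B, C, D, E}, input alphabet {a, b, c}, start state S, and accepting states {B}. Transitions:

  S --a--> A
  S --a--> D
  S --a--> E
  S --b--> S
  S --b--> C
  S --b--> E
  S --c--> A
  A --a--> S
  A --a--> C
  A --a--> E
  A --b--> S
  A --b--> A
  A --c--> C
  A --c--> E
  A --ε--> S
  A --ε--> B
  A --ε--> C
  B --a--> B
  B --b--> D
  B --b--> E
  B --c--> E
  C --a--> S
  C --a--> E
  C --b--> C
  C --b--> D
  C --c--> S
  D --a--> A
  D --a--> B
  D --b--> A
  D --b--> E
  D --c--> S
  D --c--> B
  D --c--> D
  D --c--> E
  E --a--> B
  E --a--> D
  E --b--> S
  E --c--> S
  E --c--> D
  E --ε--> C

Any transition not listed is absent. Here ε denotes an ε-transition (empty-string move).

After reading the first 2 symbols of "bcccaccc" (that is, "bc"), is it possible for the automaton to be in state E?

No

Start in {S}.
Read 'b': S→{S, C, E}; now {S, C, E}.
Read 'c': S→{A}, C→{S}, E→{S, D}; union {S, A, D}; ε-closure = {S, A, B, C, D}.
State E is not in {S, A, B, C, D}.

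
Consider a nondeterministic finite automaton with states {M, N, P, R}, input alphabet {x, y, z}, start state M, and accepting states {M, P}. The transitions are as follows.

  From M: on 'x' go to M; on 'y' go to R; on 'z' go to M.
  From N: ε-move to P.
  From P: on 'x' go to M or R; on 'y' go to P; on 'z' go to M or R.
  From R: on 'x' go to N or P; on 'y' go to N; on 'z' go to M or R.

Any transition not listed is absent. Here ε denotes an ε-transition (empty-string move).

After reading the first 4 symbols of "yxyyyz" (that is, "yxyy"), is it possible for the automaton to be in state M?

No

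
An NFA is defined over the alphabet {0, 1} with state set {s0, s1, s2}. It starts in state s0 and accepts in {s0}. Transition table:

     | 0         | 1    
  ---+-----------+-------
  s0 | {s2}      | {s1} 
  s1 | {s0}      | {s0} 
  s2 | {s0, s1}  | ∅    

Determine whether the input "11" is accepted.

Yes

Start in {s0}.
Read '1': {s0} → {s1}.
Read '1': {s1} → {s0}.
The final set {s0} contains the accepting state s0.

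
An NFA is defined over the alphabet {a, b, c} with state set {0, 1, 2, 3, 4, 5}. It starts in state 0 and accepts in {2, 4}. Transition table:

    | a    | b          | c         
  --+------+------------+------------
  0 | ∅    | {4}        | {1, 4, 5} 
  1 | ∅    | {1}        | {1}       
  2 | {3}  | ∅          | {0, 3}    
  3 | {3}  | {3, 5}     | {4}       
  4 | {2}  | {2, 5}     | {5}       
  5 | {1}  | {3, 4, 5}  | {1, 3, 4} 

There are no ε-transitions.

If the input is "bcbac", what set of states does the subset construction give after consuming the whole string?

Start in {0}.
Read 'b': 0→{4}; now {4}.
Read 'c': 4→{5}; now {5}.
Read 'b': 5→{3, 4, 5}; now {3, 4, 5}.
Read 'a': 3→{3}, 4→{2}, 5→{1}; now {1, 2, 3}.
Read 'c': 1→{1}, 2→{0, 3}, 3→{4}; now {0, 1, 3, 4}.

{0, 1, 3, 4}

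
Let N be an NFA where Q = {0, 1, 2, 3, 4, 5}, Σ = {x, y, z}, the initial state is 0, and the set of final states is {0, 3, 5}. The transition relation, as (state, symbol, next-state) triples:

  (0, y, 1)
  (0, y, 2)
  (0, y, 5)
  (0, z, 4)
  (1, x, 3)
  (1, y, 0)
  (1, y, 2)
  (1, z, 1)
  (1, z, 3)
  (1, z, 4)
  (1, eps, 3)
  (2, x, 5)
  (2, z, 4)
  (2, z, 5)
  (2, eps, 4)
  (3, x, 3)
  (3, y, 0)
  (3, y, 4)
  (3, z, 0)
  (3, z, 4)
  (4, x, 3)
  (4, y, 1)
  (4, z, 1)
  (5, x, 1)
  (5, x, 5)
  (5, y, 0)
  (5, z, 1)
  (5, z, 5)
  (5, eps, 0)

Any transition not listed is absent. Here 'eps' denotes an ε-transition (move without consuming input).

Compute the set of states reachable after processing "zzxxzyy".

{0, 1, 2, 3, 4, 5}

Start in {0}.
Read 'z': {0} → {4}.
Read 'z': {4} → {1, 3}.
Read 'x': {1, 3} → {3}.
Read 'x': {3} → {3}.
Read 'z': {3} → {0, 4}.
Read 'y': {0, 4} → {0, 1, 2, 3, 4, 5}.
Read 'y': {0, 1, 2, 3, 4, 5} → {0, 1, 2, 3, 4, 5}.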